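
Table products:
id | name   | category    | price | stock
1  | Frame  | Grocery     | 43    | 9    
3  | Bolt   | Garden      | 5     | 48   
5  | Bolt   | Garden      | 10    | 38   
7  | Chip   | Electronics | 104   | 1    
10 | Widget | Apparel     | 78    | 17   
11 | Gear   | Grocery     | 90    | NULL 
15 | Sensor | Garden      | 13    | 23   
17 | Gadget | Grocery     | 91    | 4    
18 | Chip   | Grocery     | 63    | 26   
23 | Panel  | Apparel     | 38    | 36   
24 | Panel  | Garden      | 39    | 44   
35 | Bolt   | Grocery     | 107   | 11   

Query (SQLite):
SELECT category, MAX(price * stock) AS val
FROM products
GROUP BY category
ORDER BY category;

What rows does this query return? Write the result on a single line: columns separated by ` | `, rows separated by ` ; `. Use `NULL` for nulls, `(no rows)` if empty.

Apparel | 1368 ; Electronics | 104 ; Garden | 1716 ; Grocery | 1638

For each row compute price * stock.
Group by category; take MAX of the expression per group.
  Apparel: ids {10, 23} → MAX(price * stock)=1368
  Electronics: ids {7} → MAX(price * stock)=104
  Garden: ids {3, 5, 15, 24} → MAX(price * stock)=1716
  Grocery: ids {1, 11, 17, 18, 35} → MAX(price * stock)=1638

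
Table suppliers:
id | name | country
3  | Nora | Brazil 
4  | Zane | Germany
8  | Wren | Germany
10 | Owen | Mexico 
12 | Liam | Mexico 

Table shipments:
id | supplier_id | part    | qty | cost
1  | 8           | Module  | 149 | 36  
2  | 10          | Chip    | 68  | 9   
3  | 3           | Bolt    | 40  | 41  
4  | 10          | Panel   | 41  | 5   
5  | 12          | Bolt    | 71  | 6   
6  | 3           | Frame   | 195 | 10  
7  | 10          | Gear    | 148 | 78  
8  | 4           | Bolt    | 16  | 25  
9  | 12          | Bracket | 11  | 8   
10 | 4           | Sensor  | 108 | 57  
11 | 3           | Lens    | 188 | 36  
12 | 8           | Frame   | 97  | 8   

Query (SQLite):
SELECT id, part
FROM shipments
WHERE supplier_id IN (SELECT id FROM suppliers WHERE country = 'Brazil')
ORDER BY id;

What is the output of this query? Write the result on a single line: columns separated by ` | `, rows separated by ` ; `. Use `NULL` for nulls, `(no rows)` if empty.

3 | Bolt ; 6 | Frame ; 11 | Lens

Inner query: suppliers.id where country = 'Brazil'.
Outer: keep shipments rows whose supplier_id is in that set.
Inner query → {3}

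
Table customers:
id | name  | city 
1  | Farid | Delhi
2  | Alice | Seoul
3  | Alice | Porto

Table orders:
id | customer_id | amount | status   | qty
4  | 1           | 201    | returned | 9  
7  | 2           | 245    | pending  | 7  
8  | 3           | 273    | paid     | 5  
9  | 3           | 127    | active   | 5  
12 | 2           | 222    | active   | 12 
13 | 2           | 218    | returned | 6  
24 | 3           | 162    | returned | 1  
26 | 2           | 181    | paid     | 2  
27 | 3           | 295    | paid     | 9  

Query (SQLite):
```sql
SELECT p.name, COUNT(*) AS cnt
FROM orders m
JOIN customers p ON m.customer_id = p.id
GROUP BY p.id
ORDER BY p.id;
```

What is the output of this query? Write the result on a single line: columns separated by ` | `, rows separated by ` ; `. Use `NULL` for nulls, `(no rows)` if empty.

Farid | 1 ; Alice | 4 ; Alice | 4

Join each orders row to its customers via customer_id.
Group joined rows by customers.id; compute COUNT(*) per group.
  1: ids {4} → COUNT(*)=1
  2: ids {7, 12, 13, 26} → COUNT(*)=4
  3: ids {8, 9, 24, 27} → COUNT(*)=4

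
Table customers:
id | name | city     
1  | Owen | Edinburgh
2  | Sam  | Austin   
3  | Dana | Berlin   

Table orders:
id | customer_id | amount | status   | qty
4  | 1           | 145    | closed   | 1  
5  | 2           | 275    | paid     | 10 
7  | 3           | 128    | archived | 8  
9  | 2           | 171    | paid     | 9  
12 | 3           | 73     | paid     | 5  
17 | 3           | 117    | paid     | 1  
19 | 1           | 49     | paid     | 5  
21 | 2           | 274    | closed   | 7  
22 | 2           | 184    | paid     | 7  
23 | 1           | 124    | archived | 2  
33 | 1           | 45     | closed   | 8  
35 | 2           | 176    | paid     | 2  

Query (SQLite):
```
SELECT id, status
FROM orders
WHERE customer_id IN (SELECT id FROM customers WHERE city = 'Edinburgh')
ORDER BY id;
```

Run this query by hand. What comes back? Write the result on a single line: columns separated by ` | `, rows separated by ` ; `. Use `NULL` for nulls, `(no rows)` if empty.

Inner query: customers.id where city = 'Edinburgh'.
Outer: keep orders rows whose customer_id is in that set.
Inner query → {1}

4 | closed ; 19 | paid ; 23 | archived ; 33 | closed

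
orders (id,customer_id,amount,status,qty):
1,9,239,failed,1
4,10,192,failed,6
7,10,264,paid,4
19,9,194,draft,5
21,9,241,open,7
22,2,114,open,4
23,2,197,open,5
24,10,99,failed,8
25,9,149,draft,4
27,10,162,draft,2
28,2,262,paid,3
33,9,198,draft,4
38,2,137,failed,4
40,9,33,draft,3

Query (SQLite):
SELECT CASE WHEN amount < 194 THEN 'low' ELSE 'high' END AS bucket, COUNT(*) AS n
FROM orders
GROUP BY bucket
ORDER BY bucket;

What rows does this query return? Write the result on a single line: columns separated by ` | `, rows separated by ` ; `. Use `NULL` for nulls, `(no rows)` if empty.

high | 7 ; low | 7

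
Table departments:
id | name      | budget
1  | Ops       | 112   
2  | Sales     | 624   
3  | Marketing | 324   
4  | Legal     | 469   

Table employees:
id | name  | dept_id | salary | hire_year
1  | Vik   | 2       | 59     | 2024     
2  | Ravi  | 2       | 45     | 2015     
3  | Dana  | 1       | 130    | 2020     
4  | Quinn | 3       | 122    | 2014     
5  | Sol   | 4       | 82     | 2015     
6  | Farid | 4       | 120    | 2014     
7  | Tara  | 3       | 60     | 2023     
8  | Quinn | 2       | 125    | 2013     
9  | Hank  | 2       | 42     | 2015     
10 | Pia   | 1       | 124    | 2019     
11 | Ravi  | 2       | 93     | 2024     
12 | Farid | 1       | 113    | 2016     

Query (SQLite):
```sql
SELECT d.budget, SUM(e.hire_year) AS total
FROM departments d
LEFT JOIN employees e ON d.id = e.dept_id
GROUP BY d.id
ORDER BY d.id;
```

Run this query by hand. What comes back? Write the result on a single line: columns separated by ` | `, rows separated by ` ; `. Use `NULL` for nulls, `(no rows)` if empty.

112 | 6055 ; 624 | 10091 ; 324 | 4037 ; 469 | 4029

LEFT JOIN keeps every departments row; unmatched ones get NULL for employees columns.
Group by departments.id and compute SUM(e.hire_year). SUM over an all-NULL group is NULL.
  1: ids {3, 10, 12} → SUM(e.hire_year)=6055
  2: ids {1, 2, 8, 9, 11} → SUM(e.hire_year)=10091
  3: ids {4, 7} → SUM(e.hire_year)=4037
  4: ids {5, 6} → SUM(e.hire_year)=4029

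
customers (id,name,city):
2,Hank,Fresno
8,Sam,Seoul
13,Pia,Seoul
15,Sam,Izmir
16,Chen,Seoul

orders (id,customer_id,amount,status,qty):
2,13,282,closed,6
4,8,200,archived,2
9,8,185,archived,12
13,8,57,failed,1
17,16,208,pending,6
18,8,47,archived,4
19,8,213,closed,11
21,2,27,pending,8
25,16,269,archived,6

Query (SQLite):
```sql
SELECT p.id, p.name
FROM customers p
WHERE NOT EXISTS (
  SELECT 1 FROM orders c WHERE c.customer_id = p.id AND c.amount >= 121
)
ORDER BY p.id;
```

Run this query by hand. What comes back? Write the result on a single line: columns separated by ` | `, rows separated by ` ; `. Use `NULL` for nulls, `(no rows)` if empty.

For each customers row, check whether any orders with matching customer_id has amount >= 121.
Keep rows where that is false.

2 | Hank ; 15 | Sam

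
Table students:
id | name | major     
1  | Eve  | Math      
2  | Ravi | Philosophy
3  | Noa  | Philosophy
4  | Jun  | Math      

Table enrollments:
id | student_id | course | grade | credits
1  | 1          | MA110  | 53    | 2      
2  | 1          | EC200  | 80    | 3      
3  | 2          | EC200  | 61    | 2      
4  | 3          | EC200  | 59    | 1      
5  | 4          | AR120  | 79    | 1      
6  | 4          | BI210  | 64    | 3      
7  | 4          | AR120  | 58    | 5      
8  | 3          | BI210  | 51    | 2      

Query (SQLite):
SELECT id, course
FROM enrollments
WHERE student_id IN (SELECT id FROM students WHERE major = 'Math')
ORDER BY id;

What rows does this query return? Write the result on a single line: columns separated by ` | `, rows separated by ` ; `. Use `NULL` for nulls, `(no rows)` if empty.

1 | MA110 ; 2 | EC200 ; 5 | AR120 ; 6 | BI210 ; 7 | AR120

Inner query: students.id where major = 'Math'.
Outer: keep enrollments rows whose student_id is in that set.
Inner query → {1, 4}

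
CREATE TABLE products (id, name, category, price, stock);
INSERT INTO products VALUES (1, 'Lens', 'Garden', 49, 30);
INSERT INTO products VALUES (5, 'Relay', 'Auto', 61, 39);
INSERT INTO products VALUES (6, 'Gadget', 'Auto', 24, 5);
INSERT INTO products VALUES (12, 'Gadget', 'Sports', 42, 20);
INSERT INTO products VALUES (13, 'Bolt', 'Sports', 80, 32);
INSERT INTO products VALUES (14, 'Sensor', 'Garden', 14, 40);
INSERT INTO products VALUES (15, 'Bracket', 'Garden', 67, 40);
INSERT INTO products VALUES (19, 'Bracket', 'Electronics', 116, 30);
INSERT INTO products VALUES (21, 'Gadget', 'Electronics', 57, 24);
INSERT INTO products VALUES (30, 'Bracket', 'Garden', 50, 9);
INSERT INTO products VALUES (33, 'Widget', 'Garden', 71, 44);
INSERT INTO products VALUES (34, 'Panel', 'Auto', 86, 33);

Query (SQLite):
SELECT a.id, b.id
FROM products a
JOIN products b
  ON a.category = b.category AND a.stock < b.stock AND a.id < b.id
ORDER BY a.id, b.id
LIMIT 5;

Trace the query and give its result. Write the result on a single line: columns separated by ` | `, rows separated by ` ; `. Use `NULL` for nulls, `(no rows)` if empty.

1 | 14 ; 1 | 15 ; 1 | 33 ; 6 | 34 ; 12 | 13

Pairs (a,b) with same category, a.stock < b.stock, a.id < b.id.
category groups: Auto:{5,6,34} Electronics:{19,21} Garden:{1,14,15,30,33} Sports:{12,13}
Ordered by (a.id, b.id); first 5.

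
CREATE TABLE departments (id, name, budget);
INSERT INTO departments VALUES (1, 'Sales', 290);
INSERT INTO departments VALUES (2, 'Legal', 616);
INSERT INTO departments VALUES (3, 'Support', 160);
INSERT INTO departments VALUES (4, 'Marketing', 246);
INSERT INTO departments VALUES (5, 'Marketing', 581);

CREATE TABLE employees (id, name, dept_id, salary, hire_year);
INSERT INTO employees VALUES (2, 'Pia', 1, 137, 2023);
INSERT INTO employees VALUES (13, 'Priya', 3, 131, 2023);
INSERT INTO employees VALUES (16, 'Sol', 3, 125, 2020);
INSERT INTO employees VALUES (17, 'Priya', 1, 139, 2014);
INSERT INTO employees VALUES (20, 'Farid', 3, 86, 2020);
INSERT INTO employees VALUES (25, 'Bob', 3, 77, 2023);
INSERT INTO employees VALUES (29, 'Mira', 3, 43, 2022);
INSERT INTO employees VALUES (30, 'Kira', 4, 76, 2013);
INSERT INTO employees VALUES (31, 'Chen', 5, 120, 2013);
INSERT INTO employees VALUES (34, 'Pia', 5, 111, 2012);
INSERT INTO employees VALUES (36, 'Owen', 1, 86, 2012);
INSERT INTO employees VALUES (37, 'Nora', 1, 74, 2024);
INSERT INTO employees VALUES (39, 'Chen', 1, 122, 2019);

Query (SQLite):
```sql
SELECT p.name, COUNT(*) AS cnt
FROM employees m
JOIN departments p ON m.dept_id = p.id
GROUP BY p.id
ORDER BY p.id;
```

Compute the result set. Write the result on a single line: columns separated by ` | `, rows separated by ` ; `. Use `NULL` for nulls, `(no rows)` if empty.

Sales | 5 ; Support | 5 ; Marketing | 1 ; Marketing | 2

Join each employees row to its departments via dept_id.
Group joined rows by departments.id; compute COUNT(*) per group.
  1: ids {2, 17, 36, 37, 39} → COUNT(*)=5
  3: ids {13, 16, 20, 25, 29} → COUNT(*)=5
  4: ids {30} → COUNT(*)=1
  5: ids {31, 34} → COUNT(*)=2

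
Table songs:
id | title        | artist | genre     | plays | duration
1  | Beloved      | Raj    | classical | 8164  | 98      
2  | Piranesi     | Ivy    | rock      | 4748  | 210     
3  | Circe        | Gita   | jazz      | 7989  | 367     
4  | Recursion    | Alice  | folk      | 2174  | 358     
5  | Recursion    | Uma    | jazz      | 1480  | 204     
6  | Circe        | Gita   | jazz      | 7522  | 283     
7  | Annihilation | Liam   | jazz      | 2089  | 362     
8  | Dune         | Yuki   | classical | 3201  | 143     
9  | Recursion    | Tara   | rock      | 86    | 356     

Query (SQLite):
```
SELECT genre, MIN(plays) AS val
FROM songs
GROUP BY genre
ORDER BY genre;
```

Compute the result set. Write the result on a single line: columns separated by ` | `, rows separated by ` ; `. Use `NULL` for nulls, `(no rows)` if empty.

Partition songs by genre; compute MIN(plays) within each group.
  classical: ids {1, 8} → MIN(plays)=3201
  folk: ids {4} → MIN(plays)=2174
  jazz: ids {3, 5, 6, 7} → MIN(plays)=1480
  rock: ids {2, 9} → MIN(plays)=86

classical | 3201 ; folk | 2174 ; jazz | 1480 ; rock | 86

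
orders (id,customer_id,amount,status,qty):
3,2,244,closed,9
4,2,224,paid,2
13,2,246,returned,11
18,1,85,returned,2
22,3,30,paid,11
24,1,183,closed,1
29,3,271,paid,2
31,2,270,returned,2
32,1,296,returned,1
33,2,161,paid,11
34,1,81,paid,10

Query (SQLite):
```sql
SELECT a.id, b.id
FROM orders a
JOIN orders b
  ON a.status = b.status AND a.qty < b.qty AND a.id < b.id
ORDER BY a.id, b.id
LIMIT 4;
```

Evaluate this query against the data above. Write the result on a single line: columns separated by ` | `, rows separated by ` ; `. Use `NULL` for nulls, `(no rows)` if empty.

Pairs (a,b) with same status, a.qty < b.qty, a.id < b.id.
status groups: closed:{3,24} paid:{4,22,29,33,34} returned:{13,18,31,32}
Ordered by (a.id, b.id); first 4.

4 | 22 ; 4 | 33 ; 4 | 34 ; 29 | 33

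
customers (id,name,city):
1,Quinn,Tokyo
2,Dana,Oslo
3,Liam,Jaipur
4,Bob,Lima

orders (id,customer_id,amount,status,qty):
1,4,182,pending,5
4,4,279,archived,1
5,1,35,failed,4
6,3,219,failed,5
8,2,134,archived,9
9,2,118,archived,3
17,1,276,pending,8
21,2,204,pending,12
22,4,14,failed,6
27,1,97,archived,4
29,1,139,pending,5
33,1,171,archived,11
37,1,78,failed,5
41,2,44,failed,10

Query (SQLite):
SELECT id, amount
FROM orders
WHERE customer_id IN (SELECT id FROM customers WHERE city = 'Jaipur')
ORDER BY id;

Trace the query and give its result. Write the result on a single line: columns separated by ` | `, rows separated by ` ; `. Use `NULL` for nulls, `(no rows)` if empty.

Inner query: customers.id where city = 'Jaipur'.
Outer: keep orders rows whose customer_id is in that set.
Inner query → {3}

6 | 219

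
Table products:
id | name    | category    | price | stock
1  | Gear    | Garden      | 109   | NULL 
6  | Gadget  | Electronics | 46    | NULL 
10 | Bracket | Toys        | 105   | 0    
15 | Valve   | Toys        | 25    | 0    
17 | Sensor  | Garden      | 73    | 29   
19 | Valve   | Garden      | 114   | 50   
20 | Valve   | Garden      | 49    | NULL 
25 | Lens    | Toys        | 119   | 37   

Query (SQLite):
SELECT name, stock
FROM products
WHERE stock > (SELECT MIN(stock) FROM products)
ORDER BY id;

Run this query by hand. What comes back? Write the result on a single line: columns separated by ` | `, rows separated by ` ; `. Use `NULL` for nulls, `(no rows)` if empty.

Sensor | 29 ; Valve | 50 ; Lens | 37

Scalar subquery: MIN(stock) over all products rows = 0.
Keep rows where stock > that value.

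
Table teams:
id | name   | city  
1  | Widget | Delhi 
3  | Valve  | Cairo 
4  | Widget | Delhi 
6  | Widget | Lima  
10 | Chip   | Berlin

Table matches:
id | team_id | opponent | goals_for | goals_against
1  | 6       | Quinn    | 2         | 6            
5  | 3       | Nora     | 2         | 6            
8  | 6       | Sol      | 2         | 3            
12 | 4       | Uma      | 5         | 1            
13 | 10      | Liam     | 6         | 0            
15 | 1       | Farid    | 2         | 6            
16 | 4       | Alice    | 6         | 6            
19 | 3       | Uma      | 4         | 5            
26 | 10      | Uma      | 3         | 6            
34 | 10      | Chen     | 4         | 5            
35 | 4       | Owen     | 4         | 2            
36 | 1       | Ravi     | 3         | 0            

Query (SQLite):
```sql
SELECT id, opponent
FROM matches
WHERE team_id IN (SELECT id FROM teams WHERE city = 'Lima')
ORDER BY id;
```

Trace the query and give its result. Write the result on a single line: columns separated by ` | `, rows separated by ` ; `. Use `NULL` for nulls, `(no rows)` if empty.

Inner query: teams.id where city = 'Lima'.
Outer: keep matches rows whose team_id is in that set.
Inner query → {6}

1 | Quinn ; 8 | Sol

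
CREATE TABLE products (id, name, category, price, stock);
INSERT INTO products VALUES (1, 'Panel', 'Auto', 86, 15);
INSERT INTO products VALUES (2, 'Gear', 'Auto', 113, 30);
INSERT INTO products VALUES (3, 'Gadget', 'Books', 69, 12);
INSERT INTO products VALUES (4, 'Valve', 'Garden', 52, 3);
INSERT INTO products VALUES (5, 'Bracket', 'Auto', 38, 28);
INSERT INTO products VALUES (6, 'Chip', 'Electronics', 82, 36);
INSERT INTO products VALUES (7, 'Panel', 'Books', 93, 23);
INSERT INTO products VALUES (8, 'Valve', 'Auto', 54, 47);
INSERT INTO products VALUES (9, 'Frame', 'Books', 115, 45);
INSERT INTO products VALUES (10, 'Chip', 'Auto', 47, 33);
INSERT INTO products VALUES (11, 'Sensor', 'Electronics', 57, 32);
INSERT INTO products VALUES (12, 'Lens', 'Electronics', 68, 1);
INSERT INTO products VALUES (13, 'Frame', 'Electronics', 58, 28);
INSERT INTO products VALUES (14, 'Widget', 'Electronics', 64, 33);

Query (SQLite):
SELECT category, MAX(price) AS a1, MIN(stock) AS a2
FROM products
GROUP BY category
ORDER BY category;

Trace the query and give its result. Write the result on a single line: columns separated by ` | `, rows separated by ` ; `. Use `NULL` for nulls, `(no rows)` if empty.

Auto | 113 | 15 ; Books | 115 | 12 ; Electronics | 82 | 1 ; Garden | 52 | 3

Group products by category.
Per group compute: MAX(price), MIN(stock).
  Auto: ids {1, 2, 5, 8, 10} → MAX(price)=113, MIN(stock)=15
  Books: ids {3, 7, 9} → MAX(price)=115, MIN(stock)=12
  Electronics: ids {6, 11, 12, 13, 14} → MAX(price)=82, MIN(stock)=1
  Garden: ids {4} → MAX(price)=52, MIN(stock)=3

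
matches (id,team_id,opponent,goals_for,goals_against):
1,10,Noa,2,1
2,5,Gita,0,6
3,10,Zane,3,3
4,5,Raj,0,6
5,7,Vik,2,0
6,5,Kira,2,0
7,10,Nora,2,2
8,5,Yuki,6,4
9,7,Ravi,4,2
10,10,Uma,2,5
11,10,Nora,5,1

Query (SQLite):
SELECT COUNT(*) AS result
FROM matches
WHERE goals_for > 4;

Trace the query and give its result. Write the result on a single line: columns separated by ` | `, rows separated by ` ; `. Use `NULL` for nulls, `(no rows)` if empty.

2

Rows where goals_for > 4 → goals_against values: [4, 1].
COUNT(*) counts rows → 2.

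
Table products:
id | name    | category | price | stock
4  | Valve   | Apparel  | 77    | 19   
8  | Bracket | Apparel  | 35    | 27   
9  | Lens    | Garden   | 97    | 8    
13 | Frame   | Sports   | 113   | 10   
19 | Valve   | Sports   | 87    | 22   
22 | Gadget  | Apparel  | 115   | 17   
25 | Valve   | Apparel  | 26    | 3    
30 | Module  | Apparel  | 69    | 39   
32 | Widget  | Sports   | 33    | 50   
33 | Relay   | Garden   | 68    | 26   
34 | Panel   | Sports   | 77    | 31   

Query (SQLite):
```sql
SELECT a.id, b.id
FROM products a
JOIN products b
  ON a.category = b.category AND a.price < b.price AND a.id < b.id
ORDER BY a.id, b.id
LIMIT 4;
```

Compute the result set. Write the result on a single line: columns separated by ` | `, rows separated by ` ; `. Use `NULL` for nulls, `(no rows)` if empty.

Pairs (a,b) with same category, a.price < b.price, a.id < b.id.
category groups: Apparel:{4,8,22,25,30} Garden:{9,33} Sports:{13,19,32,34}
Ordered by (a.id, b.id); first 4.

4 | 22 ; 8 | 22 ; 8 | 30 ; 25 | 30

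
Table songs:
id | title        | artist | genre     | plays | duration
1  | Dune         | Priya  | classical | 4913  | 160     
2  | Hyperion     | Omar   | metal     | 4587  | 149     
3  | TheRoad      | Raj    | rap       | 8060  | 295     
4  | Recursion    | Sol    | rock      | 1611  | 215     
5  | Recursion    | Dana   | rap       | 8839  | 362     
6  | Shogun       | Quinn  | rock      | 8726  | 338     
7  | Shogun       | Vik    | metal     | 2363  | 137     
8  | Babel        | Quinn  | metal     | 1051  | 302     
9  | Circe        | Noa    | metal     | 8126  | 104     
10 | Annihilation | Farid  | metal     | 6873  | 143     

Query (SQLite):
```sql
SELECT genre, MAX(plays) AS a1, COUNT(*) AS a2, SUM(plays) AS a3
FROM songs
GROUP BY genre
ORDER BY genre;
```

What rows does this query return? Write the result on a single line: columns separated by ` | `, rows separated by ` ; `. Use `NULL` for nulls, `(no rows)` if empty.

classical | 4913 | 1 | 4913 ; metal | 8126 | 5 | 23000 ; rap | 8839 | 2 | 16899 ; rock | 8726 | 2 | 10337

Group songs by genre.
Per group compute: MAX(plays), COUNT(*), SUM(plays).
  classical: ids {1} → MAX(plays)=4913, COUNT(*)=1, SUM(plays)=4913
  metal: ids {2, 7, 8, 9, 10} → MAX(plays)=8126, COUNT(*)=5, SUM(plays)=23000
  rap: ids {3, 5} → MAX(plays)=8839, COUNT(*)=2, SUM(plays)=16899
  rock: ids {4, 6} → MAX(plays)=8726, COUNT(*)=2, SUM(plays)=10337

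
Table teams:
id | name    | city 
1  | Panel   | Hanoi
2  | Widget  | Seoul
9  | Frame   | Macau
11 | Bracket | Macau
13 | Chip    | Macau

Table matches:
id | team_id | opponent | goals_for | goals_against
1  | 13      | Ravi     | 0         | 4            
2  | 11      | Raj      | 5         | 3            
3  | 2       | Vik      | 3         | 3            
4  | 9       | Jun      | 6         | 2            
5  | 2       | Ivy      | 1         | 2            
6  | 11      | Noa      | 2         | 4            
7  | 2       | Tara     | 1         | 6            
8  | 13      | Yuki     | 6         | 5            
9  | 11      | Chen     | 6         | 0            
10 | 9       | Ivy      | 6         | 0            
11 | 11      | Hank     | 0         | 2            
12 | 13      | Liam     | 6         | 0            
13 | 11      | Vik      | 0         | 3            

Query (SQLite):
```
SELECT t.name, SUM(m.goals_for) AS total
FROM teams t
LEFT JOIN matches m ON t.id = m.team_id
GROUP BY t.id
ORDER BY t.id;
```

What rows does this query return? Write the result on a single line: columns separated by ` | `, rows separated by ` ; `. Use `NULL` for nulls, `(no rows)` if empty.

Panel | NULL ; Widget | 5 ; Frame | 12 ; Bracket | 13 ; Chip | 12

LEFT JOIN keeps every teams row; unmatched ones get NULL for matches columns.
Group by teams.id and compute SUM(m.goals_for). SUM over an all-NULL group is NULL.
  1: ids {—} → SUM(m.goals_for)=NULL
  2: ids {3, 5, 7} → SUM(m.goals_for)=5
  9: ids {4, 10} → SUM(m.goals_for)=12
  11: ids {2, 6, 9, 11, 13} → SUM(m.goals_for)=13
  13: ids {1, 8, 12} → SUM(m.goals_for)=12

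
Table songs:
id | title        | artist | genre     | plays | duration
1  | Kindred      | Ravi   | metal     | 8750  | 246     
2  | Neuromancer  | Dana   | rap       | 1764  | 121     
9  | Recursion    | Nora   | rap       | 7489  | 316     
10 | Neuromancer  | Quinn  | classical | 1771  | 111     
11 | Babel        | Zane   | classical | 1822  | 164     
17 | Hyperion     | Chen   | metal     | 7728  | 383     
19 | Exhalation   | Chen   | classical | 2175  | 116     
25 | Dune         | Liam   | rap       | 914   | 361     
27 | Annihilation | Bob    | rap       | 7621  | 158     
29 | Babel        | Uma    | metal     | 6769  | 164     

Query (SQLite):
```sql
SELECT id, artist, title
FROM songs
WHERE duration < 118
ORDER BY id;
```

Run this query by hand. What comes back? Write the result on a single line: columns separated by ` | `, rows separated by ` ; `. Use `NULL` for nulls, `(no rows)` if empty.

10 | Quinn | Neuromancer ; 19 | Chen | Exhalation

duration < 118: ids {10, 19}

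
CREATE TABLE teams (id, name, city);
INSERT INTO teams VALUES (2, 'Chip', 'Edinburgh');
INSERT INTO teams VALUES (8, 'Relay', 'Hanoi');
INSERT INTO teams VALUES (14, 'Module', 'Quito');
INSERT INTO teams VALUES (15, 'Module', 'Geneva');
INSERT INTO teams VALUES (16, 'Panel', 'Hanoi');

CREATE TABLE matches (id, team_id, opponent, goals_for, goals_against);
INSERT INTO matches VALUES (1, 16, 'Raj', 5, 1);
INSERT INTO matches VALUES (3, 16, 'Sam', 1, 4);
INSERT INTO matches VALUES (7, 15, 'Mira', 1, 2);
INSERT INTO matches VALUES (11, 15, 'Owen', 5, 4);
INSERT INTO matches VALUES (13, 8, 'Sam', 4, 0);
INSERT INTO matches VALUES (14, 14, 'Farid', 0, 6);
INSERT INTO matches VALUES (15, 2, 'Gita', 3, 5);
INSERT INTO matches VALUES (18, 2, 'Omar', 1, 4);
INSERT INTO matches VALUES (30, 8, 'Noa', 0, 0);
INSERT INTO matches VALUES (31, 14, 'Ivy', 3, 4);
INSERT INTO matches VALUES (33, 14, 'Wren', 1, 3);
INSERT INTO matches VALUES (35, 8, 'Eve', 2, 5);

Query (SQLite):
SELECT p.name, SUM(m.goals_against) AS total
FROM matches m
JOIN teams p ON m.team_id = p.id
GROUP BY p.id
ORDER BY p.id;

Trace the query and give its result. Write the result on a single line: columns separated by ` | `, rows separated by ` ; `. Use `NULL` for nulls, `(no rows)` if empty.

Chip | 9 ; Relay | 5 ; Module | 13 ; Module | 6 ; Panel | 5

Join each matches row to its teams via team_id.
Group joined rows by teams.id; compute SUM(m.goals_against) per group.
  2: ids {15, 18} → SUM(m.goals_against)=9
  8: ids {13, 30, 35} → SUM(m.goals_against)=5
  14: ids {14, 31, 33} → SUM(m.goals_against)=13
  15: ids {7, 11} → SUM(m.goals_against)=6
  16: ids {1, 3} → SUM(m.goals_against)=5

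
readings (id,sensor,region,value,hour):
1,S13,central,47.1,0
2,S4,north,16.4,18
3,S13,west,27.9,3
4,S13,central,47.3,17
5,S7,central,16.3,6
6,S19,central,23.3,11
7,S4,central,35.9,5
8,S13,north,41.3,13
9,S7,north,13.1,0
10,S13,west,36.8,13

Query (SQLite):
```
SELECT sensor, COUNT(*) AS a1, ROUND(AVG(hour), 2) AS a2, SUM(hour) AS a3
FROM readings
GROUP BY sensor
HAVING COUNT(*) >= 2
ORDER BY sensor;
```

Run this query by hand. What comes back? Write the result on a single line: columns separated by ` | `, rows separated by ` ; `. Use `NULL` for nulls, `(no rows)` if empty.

Group readings by sensor.
Per group compute: COUNT(*), ROUND(AVG(hour), 2), SUM(hour).
HAVING: drop groups with fewer than 2 rows.
  S13: ids {1, 3, 4, 8, 10} → COUNT(*)=5, ROUND(AVG(hour), 2)=9.2, SUM(hour)=46
  S19: ids {6} → COUNT(*)=1, ROUND(AVG(hour), 2)=11, SUM(hour)=11
  S4: ids {2, 7} → COUNT(*)=2, ROUND(AVG(hour), 2)=11.5, SUM(hour)=23
  S7: ids {5, 9} → COUNT(*)=2, ROUND(AVG(hour), 2)=3, SUM(hour)=6

S13 | 5 | 9.2 | 46 ; S4 | 2 | 11.5 | 23 ; S7 | 2 | 3 | 6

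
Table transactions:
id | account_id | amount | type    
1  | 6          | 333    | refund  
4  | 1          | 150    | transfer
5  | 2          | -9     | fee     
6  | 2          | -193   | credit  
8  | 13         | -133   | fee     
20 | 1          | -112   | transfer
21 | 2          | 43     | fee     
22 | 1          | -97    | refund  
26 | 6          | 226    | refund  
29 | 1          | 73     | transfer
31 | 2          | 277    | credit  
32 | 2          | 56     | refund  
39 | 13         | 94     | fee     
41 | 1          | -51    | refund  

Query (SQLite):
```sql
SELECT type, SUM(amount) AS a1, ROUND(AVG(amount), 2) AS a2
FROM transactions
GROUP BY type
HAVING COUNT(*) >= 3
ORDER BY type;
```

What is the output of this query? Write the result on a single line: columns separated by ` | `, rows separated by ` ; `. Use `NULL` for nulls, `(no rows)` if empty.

fee | -5 | -1.25 ; refund | 467 | 93.4 ; transfer | 111 | 37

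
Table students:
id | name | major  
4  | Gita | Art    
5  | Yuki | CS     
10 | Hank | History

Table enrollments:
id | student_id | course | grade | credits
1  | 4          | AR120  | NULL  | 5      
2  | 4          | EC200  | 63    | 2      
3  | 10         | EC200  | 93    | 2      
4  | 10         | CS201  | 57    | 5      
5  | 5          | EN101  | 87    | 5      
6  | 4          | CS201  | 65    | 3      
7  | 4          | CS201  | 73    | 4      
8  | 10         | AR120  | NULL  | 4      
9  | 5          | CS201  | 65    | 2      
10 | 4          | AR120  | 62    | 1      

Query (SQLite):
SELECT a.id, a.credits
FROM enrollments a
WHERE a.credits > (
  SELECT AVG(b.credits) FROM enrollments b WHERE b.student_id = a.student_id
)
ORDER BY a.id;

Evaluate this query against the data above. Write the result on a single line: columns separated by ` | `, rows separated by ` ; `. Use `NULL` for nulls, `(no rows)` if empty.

For each enrollments row a, compute AVG(credits) over rows sharing a.student_id.
Keep row a if a.credits > that per-group AVG.
  student_id=4: AVG(credits) = 3.0
  student_id=5: AVG(credits) = 3.5
  student_id=10: AVG(credits) = 3.666667

1 | 5 ; 4 | 5 ; 5 | 5 ; 7 | 4 ; 8 | 4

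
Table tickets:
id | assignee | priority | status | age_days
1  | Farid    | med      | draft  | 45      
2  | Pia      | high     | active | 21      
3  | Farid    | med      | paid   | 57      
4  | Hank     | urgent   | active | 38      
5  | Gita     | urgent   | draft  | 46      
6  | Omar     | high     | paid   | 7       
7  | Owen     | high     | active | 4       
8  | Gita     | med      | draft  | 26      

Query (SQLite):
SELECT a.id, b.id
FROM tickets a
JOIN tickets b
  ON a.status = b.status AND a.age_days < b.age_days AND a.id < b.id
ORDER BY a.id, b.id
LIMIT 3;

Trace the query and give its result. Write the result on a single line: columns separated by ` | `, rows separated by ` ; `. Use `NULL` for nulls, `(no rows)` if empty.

Pairs (a,b) with same status, a.age_days < b.age_days, a.id < b.id.
status groups: active:{2,4,7} draft:{1,5,8} paid:{3,6}
Ordered by (a.id, b.id); first 3.

1 | 5 ; 2 | 4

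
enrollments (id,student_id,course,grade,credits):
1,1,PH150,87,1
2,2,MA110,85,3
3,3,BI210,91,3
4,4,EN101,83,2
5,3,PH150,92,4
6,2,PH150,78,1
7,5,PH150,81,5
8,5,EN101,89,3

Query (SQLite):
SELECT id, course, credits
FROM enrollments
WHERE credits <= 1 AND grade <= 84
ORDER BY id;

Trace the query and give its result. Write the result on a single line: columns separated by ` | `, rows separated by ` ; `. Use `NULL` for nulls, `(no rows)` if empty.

6 | PH150 | 1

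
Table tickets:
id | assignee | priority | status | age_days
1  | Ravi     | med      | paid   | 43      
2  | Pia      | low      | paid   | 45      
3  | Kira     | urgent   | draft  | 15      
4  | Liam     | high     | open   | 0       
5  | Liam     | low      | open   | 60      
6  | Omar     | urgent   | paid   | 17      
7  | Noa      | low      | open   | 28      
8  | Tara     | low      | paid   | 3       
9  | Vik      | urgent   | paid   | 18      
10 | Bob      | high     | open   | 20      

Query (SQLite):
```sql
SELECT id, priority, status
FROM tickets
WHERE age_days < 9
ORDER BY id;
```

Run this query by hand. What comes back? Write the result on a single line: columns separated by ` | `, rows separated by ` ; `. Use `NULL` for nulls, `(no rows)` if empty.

4 | high | open ; 8 | low | paid

age_days < 9: ids {4, 8}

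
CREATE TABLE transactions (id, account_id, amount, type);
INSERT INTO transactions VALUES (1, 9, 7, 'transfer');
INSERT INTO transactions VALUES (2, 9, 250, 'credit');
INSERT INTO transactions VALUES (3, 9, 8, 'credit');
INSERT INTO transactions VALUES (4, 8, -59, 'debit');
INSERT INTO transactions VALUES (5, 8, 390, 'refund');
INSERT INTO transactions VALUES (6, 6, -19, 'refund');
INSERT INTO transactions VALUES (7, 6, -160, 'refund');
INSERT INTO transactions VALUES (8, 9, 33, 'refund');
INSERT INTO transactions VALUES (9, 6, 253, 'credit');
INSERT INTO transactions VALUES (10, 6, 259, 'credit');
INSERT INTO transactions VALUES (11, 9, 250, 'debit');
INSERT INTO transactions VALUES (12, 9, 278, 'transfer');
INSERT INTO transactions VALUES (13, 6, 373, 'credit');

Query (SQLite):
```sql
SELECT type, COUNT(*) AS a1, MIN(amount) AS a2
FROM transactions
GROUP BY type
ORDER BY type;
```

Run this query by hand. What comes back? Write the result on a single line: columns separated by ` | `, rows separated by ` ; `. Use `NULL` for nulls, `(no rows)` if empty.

Group transactions by type.
Per group compute: COUNT(*), MIN(amount).
  credit: ids {2, 3, 9, 10, 13} → COUNT(*)=5, MIN(amount)=8
  debit: ids {4, 11} → COUNT(*)=2, MIN(amount)=-59
  refund: ids {5, 6, 7, 8} → COUNT(*)=4, MIN(amount)=-160
  transfer: ids {1, 12} → COUNT(*)=2, MIN(amount)=7

credit | 5 | 8 ; debit | 2 | -59 ; refund | 4 | -160 ; transfer | 2 | 7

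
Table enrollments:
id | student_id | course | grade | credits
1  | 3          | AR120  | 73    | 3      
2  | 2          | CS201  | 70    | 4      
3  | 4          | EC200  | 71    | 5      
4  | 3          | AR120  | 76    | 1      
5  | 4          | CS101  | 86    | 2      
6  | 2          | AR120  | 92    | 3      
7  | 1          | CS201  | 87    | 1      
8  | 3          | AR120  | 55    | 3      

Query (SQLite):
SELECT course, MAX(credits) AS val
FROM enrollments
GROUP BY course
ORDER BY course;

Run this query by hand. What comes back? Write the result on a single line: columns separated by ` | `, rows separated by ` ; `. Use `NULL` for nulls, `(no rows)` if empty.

AR120 | 3 ; CS101 | 2 ; CS201 | 4 ; EC200 | 5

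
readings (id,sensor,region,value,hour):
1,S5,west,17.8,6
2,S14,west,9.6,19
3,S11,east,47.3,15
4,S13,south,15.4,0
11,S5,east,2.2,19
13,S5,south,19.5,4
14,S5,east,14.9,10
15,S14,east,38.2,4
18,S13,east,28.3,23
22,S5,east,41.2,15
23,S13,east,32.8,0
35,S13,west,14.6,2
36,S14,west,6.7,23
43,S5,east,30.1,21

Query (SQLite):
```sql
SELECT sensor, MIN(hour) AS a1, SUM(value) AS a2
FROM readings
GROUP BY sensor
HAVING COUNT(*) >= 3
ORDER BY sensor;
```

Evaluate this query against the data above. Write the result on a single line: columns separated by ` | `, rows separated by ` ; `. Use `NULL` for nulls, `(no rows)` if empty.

Group readings by sensor.
Per group compute: MIN(hour), SUM(value).
HAVING: drop groups with fewer than 3 rows.
  S11: ids {3} → MIN(hour)=15, SUM(value)=47.3
  S13: ids {4, 18, 23, 35} → MIN(hour)=0, SUM(value)=91.1
  S14: ids {2, 15, 36} → MIN(hour)=4, SUM(value)=54.5
  S5: ids {1, 11, 13, 14, 22, 43} → MIN(hour)=4, SUM(value)=125.7

S13 | 0 | 91.1 ; S14 | 4 | 54.5 ; S5 | 4 | 125.7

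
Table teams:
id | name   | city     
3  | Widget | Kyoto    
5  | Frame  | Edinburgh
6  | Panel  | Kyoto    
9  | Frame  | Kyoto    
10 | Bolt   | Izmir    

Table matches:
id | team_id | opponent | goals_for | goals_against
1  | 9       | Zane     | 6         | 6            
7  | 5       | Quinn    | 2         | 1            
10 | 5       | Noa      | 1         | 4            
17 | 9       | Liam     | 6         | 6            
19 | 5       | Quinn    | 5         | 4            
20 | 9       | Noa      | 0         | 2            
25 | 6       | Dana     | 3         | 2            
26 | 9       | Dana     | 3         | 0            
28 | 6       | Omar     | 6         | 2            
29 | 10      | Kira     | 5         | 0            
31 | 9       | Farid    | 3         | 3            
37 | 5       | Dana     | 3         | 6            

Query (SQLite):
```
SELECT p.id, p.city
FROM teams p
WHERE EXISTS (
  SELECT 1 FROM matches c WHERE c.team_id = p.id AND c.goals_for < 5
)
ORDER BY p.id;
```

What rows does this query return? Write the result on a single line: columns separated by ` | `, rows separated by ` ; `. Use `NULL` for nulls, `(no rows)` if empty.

For each teams row, check whether any matches with matching team_id has goals_for < 5.
Keep rows where that is true.

5 | Edinburgh ; 6 | Kyoto ; 9 | Kyoto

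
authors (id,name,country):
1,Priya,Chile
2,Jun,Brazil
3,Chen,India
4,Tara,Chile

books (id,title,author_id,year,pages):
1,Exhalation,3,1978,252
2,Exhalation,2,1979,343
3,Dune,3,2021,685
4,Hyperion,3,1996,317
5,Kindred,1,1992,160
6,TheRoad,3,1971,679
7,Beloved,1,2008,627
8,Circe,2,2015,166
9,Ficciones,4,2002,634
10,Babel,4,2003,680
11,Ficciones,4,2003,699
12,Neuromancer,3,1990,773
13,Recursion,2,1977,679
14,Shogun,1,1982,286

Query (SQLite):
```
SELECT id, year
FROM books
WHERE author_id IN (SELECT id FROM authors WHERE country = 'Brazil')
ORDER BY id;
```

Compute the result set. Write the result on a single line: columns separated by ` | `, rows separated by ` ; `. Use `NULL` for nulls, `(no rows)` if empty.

2 | 1979 ; 8 | 2015 ; 13 | 1977

Inner query: authors.id where country = 'Brazil'.
Outer: keep books rows whose author_id is in that set.
Inner query → {2}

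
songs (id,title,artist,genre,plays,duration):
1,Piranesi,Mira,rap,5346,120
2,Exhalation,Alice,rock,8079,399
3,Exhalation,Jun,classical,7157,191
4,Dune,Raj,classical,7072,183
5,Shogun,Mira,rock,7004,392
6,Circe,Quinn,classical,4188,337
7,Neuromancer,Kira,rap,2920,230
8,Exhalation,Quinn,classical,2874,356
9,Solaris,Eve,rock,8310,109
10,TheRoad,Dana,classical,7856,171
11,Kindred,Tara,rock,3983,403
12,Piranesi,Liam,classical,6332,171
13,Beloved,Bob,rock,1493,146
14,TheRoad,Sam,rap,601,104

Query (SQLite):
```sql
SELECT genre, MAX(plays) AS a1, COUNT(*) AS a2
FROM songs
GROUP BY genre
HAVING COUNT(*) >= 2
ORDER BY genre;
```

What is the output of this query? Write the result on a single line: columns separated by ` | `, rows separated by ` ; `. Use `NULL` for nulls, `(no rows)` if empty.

classical | 7856 | 6 ; rap | 5346 | 3 ; rock | 8310 | 5

Group songs by genre.
Per group compute: MAX(plays), COUNT(*).
HAVING: drop groups with fewer than 2 rows.
  classical: ids {3, 4, 6, 8, 10, 12} → MAX(plays)=7856, COUNT(*)=6
  rap: ids {1, 7, 14} → MAX(plays)=5346, COUNT(*)=3
  rock: ids {2, 5, 9, 11, 13} → MAX(plays)=8310, COUNT(*)=5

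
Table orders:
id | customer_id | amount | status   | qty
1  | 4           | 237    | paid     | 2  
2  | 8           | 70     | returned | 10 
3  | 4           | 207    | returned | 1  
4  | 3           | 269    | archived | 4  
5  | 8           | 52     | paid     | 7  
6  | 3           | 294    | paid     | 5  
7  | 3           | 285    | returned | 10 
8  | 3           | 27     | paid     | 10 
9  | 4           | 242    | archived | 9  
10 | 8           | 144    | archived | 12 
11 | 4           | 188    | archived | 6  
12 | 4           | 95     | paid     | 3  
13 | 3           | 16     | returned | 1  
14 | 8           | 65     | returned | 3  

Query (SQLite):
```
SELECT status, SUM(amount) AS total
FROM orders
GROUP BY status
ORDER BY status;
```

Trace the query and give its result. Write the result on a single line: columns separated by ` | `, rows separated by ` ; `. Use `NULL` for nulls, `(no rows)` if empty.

Partition orders by status; compute SUM(amount) within each group.
  archived: ids {4, 9, 10, 11} → SUM(amount)=843
  paid: ids {1, 5, 6, 8, 12} → SUM(amount)=705
  returned: ids {2, 3, 7, 13, 14} → SUM(amount)=643

archived | 843 ; paid | 705 ; returned | 643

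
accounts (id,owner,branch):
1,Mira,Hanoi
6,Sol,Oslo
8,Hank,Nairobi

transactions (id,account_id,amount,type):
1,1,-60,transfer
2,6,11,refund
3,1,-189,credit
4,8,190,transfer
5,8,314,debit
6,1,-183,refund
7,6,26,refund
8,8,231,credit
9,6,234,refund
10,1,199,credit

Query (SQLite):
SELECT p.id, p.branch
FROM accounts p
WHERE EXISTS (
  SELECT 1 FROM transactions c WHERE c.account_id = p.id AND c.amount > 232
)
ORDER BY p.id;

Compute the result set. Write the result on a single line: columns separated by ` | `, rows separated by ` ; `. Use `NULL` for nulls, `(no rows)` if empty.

For each accounts row, check whether any transactions with matching account_id has amount > 232.
Keep rows where that is true.

6 | Oslo ; 8 | Nairobi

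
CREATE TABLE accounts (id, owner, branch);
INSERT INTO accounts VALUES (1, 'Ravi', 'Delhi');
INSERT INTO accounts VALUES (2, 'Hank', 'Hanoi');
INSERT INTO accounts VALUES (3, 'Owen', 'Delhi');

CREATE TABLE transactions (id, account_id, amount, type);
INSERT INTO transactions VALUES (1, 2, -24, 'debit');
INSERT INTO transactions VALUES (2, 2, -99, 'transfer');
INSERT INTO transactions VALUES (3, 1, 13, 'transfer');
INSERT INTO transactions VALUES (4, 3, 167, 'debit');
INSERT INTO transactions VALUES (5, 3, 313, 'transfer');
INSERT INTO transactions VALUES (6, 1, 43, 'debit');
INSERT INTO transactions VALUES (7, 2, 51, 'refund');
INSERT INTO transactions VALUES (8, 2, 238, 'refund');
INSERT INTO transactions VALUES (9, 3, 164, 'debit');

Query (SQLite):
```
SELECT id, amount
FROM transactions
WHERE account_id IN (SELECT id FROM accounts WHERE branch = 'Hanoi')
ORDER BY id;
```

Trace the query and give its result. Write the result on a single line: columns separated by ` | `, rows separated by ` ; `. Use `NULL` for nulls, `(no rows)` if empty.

1 | -24 ; 2 | -99 ; 7 | 51 ; 8 | 238

Inner query: accounts.id where branch = 'Hanoi'.
Outer: keep transactions rows whose account_id is in that set.
Inner query → {2}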